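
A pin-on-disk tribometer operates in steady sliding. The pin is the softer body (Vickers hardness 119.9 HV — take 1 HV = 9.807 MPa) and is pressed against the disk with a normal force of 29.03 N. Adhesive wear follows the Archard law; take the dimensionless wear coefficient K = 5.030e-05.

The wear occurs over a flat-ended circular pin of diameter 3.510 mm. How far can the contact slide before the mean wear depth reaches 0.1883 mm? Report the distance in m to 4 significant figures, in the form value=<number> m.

All working math holds full float precision. The intermediates are shown rounded. Rounded just once to four significant digits.
Convert: Hardness H = 119.9 HV × 9.807 MPa/HV = 1176 MPa = 1.176e+09 Pa.
Convert: Pin diameter d = 3.510 mm = 0.003510 m. Contact area A = π·d²/4 = π·(0.003510 m)²/4 = 9.676e-06 m².
Convert: Depth limit h_lim = 0.1883 mm = 1.883e-04 m.
As SI base values: W = 29.03 N, H = 1.176e+09 Pa, K = 5.030e-05.
Allowed volume V_lim = h_lim·A = 1.883e-04 · 9.676e-06 = 1.822e-09 m³.
Life L = V_lim·H/(K·W) = 1.822e-09 · 1.176e+09 / (5.030e-05 · 29.03) = 1467 m.

value=1467 m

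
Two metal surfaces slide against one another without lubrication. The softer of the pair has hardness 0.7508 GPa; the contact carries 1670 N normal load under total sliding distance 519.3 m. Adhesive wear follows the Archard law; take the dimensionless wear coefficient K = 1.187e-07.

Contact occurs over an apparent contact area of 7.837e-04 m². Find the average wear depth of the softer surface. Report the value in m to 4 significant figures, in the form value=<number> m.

value=1.749e-07 m

The intermediates appear rounded — every step keeps full float precision — one last rounding: four significant digits.
Hardness H = 0.7508 GPa = 7.508e+08 Pa.
In SI base units: W = 1670 N, H = 7.508e+08 Pa, K = 1.187e-07.
Volume removed: V = K·W·L/H = 1.187e-07 · 1670 · 519.3 / 7.508e+08 = 1.371e-10 m³.
Mean wear depth h = V/A = 1.371e-10 / 7.837e-04 = 1.749e-07 m.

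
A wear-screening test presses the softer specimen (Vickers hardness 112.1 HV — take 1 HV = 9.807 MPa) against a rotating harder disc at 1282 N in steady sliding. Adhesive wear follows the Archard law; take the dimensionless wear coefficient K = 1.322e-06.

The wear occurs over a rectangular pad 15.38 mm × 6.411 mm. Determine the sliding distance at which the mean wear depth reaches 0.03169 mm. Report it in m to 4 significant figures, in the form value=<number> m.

Every step carries full precision, and intermediate values are printed rounded. Rounded once at the end to four significant figures.
Convert: Hardness H = 112.1 HV × 9.807 MPa/HV = 1099 MPa = 1.099e+09 Pa.
Convert: Pad sides 15.38 mm × 6.411 mm = 0.01538 m × 0.006411 m. Contact area A = 0.01538 m × 0.006411 m = 9.860e-05 m².
Convert: Depth limit h_lim = 0.03169 mm = 3.169e-05 m.
SI base units throughout: W = 1282 N, H = 1.099e+09 Pa, K = 1.322e-06.
Limit volume V_lim = h_lim·A = 3.169e-05 · 9.860e-05 = 3.125e-09 m³.
Thus life L = V_lim·H/(K·W) = 3.125e-09 · 1.099e+09 / (1.322e-06 · 1282) = 2027 m.

value=2027 m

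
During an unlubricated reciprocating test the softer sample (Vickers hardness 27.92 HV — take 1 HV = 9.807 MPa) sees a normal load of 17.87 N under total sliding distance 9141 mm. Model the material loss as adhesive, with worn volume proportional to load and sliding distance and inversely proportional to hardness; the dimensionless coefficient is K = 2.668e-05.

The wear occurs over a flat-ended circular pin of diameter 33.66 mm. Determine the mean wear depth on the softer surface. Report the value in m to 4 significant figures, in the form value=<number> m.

The computation holds full precision — intermediate values are displayed rounded; rounded once at the end, at four significant figures.
Convert: The distance L = 9141 mm = 9.141 m.
Convert: Hardness H = 27.92 HV × 9.807 MPa/HV = 273.8 MPa = 2.738e+08 Pa.
Convert: Pin diameter d = 33.66 mm = 0.03366 m. Contact area A = π·d²/4 = π·(0.03366 m)²/4 = 8.899e-04 m².
Working in SI base units: W = 17.87 N, H = 2.738e+08 Pa, K = 2.668e-05.
By Archard's law, V = K·W·L/H = 2.668e-05 · 17.87 · 9.141 / 2.738e+08 = 1.592e-11 m³.
Average depth h = V/A = 1.592e-11 / 8.899e-04 = 1.789e-08 m.

value=1.789e-08 m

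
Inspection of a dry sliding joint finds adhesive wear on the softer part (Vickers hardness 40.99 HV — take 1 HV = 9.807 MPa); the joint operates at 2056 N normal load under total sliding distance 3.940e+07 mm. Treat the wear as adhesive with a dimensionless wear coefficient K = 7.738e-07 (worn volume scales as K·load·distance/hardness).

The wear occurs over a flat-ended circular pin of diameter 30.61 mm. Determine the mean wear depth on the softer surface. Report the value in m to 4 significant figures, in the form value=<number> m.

value=2.119e-04 m

The intermediates appear rounded, and the computation holds full precision. Rounded just once, at 4 significant digits.
Total distance L = 3.940e+07 mm = 3.940e+04 m.
Hardness H = 40.99 HV × 9.807 MPa/HV = 402.0 MPa = 4.020e+08 Pa.
Pin diameter d = 30.61 mm = 0.03061 m. Contact area A = π·d²/4 = π·(0.03061 m)²/4 = 7.359e-04 m².
Expressed in SI base units: W = 2056 N, H = 4.020e+08 Pa, K = 7.738e-07.
Worn volume V = K·W·L/H = 7.738e-07 · 2056 · 3.940e+04 / 4.020e+08 = 1.559e-07 m³.
Wear depth h = V/A = 1.559e-07 / 7.359e-04 = 2.119e-04 m.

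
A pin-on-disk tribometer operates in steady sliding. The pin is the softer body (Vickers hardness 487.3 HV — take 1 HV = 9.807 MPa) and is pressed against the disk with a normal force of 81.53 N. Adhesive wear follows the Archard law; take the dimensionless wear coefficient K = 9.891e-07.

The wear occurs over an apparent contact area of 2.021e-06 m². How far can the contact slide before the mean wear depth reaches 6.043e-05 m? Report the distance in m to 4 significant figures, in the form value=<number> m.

value=7238 m

Intermediate values are shown rounded — each operation carries full precision, and one last rounding to four significant figures.
Hardness H = 487.3 HV × 9.807 MPa/HV = 4779 MPa = 4.779e+09 Pa.
SI base units throughout: W = 81.53 N, H = 4.779e+09 Pa, K = 9.891e-07.
Wearable volume V_lim = h_lim·A = 6.043e-05 · 2.021e-06 = 1.221e-10 m³.
Inverting, life L = V_lim·H/(K·W) = 1.221e-10 · 4.779e+09 / (9.891e-07 · 81.53) = 7238 m.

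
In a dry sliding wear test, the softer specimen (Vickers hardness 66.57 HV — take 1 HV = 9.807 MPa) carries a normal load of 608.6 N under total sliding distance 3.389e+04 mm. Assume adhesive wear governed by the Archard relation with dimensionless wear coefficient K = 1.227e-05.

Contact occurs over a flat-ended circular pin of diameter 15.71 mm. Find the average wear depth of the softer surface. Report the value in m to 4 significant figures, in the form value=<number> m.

value=2.000e-06 m

Intermediates appear rounded — the algebra carries exact precision. Rounded once at the end to 4 significant figures.
Distance L = 3.389e+04 mm = 33.89 m.
Hardness H = 66.57 HV × 9.807 MPa/HV = 652.9 MPa = 6.529e+08 Pa.
Pin diameter d = 15.71 mm = 0.01571 m. Contact area A = π·d²/4 = π·(0.01571 m)²/4 = 1.938e-04 m².
Collected in SI base units: W = 608.6 N, H = 6.529e+08 Pa, K = 1.227e-05.
Volume removed: V = K·W·L/H = 1.227e-05 · 608.6 · 33.89 / 6.529e+08 = 3.876e-10 m³.
Mean depth h = V/A = 3.876e-10 / 1.938e-04 = 2.000e-06 m.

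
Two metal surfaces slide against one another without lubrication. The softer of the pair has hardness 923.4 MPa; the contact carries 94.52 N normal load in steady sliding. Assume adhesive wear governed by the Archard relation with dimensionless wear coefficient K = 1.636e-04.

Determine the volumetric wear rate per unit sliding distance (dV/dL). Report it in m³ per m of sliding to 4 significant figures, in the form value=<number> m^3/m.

value=1.675e-11 m^3/m

The computation runs at full precision; the intermediates appear rounded, and one last rounding to 4 significant digits.
Convert: Hardness H = 923.4 MPa = 9.234e+08 Pa.
In SI base units, W = 94.52 N, H = 9.234e+08 Pa, K = 1.636e-04.
Rate of wear dV/dL = K·W/H, per unit distance: 1.636e-04 · 94.52 / 9.234e+08 = 1.675e-11 m³/m.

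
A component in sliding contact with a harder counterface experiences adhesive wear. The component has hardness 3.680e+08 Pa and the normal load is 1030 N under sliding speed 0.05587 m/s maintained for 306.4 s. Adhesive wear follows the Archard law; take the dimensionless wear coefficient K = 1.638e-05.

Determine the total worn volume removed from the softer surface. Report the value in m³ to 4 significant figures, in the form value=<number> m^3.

value=7.848e-10 m^3

Intermediates are displayed rounded, and the algebra holds exact precision. Rounded just once to 4 significant digits.
Convert: Distance covered L = v·t = 0.05587 m/s × 306.4 s = 17.12 m.
Restated in SI base units: W = 1030 N, H = 3.680e+08 Pa, K = 1.638e-05.
Volume removed: V = K·W·L/H = 1.638e-05 · 1030 · 17.12 / 3.680e+08 = 7.848e-10 m³.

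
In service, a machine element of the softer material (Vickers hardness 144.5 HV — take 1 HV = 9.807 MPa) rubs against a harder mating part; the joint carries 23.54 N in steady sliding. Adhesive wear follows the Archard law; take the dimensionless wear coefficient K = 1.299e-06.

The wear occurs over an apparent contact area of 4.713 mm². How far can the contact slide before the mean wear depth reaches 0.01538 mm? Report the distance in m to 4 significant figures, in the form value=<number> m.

Each operation runs at full precision, and intermediates are displayed rounded. Rounded just once: 4 significant digits.
Hardness H = 144.5 HV × 9.807 MPa/HV = 1417 MPa = 1.417e+09 Pa.
Contact area A = 4.713 mm² = 4.713e-06 m².
Depth limit h_lim = 0.01538 mm = 1.538e-05 m.
SI base units throughout: W = 23.54 N, H = 1.417e+09 Pa, K = 1.299e-06.
Wearable volume V_lim = h_lim·A = 1.538e-05 · 4.713e-06 = 7.249e-11 m³.
Thus life L = V_lim·H/(K·W) = 7.249e-11 · 1.417e+09 / (1.299e-06 · 23.54) = 3359 m.

value=3359 m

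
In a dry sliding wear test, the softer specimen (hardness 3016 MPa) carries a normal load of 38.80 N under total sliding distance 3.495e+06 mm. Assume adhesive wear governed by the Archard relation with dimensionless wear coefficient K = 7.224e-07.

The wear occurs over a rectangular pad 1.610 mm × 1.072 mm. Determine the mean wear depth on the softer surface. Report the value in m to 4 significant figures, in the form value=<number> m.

value=1.882e-05 m

Displayed values are rounded, and the computation carries full precision. Rounded once at the end: four significant figures.
Convert: Distance covered L = 3.495e+06 mm = 3495 m.
Convert: Hardness H = 3016 MPa = 3.016e+09 Pa.
Convert: Pad sides 1.610 mm × 1.072 mm = 0.001610 m × 0.001072 m. Contact area A = 0.001610 m × 0.001072 m = 1.726e-06 m².
Working in SI base units: W = 38.80 N, H = 3.016e+09 Pa, K = 7.224e-07.
Apply Archard: V = K·W·L/H = 7.224e-07 · 38.80 · 3495 / 3.016e+09 = 3.248e-11 m³.
Depth h = V/A = 3.248e-11 / 1.726e-06 = 1.882e-05 m.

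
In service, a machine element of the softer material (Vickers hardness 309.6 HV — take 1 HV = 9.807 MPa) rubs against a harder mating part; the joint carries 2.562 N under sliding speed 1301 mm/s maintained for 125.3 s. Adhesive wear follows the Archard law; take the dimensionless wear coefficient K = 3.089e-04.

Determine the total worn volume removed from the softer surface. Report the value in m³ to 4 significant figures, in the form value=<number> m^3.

Every step maintains exact precision — intermediate values are printed rounded — rounded just once: four significant figures.
Convert: Sliding speed v = 1301 mm/s = 1.301 m/s. Total distance L = v·t = 1.301 m/s × 125.3 s = 163.0 m.
Convert: Hardness H = 309.6 HV × 9.807 MPa/HV = 3036 MPa = 3.036e+09 Pa.
Working in SI base units: W = 2.562 N, H = 3.036e+09 Pa, K = 3.089e-04.
Worn volume V = K·W·L/H = 3.089e-04 · 2.562 · 163.0 / 3.036e+09 = 4.249e-11 m³.

value=4.249e-11 m^3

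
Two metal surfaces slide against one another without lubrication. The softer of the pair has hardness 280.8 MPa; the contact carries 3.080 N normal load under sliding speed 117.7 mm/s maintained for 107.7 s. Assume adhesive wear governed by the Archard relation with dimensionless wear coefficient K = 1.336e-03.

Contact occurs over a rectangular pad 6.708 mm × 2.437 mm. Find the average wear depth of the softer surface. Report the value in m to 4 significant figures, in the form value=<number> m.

The computation carries exact precision; the intermediates are printed rounded; rounded once at the end to four significant digits.
Sliding speed v = 117.7 mm/s = 0.1177 m/s. Total distance L = v·t = 0.1177 m/s × 107.7 s = 12.68 m.
Hardness H = 280.8 MPa = 2.808e+08 Pa.
Pad sides 6.708 mm × 2.437 mm = 0.006708 m × 0.002437 m. Contact area A = 0.006708 m × 0.002437 m = 1.635e-05 m².
As SI base values: W = 3.080 N, H = 2.808e+08 Pa, K = 1.336e-03.
Volume removed: V = K·W·L/H = 1.336e-03 · 3.080 · 12.68 / 2.808e+08 = 1.858e-10 m³.
Average depth h = V/A = 1.858e-10 / 1.635e-05 = 1.136e-05 m.

value=1.136e-05 m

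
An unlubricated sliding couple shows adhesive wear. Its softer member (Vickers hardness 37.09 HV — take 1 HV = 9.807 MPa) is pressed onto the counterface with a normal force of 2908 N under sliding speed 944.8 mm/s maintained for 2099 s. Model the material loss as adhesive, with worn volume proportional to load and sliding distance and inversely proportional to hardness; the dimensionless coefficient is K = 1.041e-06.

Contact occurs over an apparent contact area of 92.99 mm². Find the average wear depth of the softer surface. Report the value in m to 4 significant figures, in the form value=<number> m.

Intermediate values are printed rounded, and the algebra keeps full float precision — one final rounding to 4 significant digits.
Sliding speed v = 944.8 mm/s = 0.9448 m/s. Path length L = v·t = 0.9448 m/s × 2099 s = 1983 m.
Hardness H = 37.09 HV × 9.807 MPa/HV = 363.7 MPa = 3.637e+08 Pa.
Contact area A = 92.99 mm² = 9.299e-05 m².
In SI base units, W = 2908 N, H = 3.637e+08 Pa, K = 1.041e-06.
Worn volume V = K·W·L/H = 1.041e-06 · 2908 · 1983 / 3.637e+08 = 1.650e-08 m³.
Depth of wear h = V/A = 1.650e-08 / 9.299e-05 = 1.775e-04 m.

value=1.775e-04 m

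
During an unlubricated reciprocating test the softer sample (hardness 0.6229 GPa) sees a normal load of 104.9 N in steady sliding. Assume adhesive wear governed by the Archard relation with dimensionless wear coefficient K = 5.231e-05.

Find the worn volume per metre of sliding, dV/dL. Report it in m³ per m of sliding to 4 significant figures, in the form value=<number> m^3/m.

Each operation carries full float precision. The intermediates are shown rounded, and rounded just once: four significant digits.
Convert: Hardness H = 0.6229 GPa = 6.229e+08 Pa.
Restated in SI base units: W = 104.9 N, H = 6.229e+08 Pa, K = 5.231e-05.
Sliding wear rate dV/dL = K·W/H — distance-free: 5.231e-05 · 104.9 / 6.229e+08 = 8.809e-12 m³/m.

value=8.809e-12 m^3/m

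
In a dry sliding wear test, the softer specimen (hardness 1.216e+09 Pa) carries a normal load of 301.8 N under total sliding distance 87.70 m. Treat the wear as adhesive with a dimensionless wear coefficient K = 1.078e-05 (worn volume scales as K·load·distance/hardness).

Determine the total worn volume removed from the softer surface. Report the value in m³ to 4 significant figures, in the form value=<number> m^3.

The intermediates are displayed rounded. The computation maintains full float precision, and rounded just once: four significant figures.
Restated in SI base units: W = 301.8 N, H = 1.216e+09 Pa, K = 1.078e-05.
Volume removed: V = K·W·L/H = 1.078e-05 · 301.8 · 87.70 / 1.216e+09 = 2.346e-10 m³.

value=2.346e-10 m^3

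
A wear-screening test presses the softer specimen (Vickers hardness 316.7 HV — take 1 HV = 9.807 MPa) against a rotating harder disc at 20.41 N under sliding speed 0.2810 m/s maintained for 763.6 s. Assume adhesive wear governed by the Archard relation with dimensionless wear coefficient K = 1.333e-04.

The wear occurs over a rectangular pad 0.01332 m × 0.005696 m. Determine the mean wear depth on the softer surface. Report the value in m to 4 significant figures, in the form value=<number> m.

value=2.477e-06 m

Shown intermediates are rounded — the algebra runs at exact precision — one final rounding, at 4 significant digits.
Convert: Sliding distance L = v·t = 0.2810 m/s × 763.6 s = 214.6 m.
Convert: Hardness H = 316.7 HV × 9.807 MPa/HV = 3106 MPa = 3.106e+09 Pa.
Convert: Contact area A = 0.01332 m × 0.005696 m = 7.587e-05 m².
As SI base values: W = 20.41 N, H = 3.106e+09 Pa, K = 1.333e-04.
The Archard volume V = K·W·L/H = 1.333e-04 · 20.41 · 214.6 / 3.106e+09 = 1.880e-10 m³.
Wear depth h = V/A = 1.880e-10 / 7.587e-05 = 2.477e-06 m.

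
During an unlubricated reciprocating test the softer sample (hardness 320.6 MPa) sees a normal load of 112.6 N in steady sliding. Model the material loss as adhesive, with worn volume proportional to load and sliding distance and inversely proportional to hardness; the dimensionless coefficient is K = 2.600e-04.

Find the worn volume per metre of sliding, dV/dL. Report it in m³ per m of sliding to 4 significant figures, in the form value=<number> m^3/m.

value=9.132e-11 m^3/m

Shown intermediates are rounded. All arithmetic runs at full precision; one final rounding: four significant digits.
Hardness H = 320.6 MPa = 3.206e+08 Pa.
Expressed in SI base units: W = 112.6 N, H = 3.206e+08 Pa, K = 2.600e-04.
Volumetric rate dV/dL = K·W/H (no L dependence): 2.600e-04 · 112.6 / 3.206e+08 = 9.132e-11 m³/m.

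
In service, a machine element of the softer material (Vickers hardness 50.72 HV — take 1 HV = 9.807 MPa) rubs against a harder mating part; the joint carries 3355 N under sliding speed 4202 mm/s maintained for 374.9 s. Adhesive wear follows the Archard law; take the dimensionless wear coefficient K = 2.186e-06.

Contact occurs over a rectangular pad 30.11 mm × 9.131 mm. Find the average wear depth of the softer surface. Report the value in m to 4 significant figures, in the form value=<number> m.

value=8.448e-05 m

Intermediates are printed rounded; all working math carries full float precision — rounded just once to 4 significant figures.
Sliding speed v = 4202 mm/s = 4.202 m/s. Total distance L = v·t = 4.202 m/s × 374.9 s = 1575 m.
Hardness H = 50.72 HV × 9.807 MPa/HV = 497.4 MPa = 4.974e+08 Pa.
Pad sides 30.11 mm × 9.131 mm = 0.03011 m × 0.009131 m. Contact area A = 0.03011 m × 0.009131 m = 2.749e-04 m².
Working in SI base units: W = 3355 N, H = 4.974e+08 Pa, K = 2.186e-06.
Worn volume V = K·W·L/H = 2.186e-06 · 3355 · 1575 / 4.974e+08 = 2.323e-08 m³.
Wear depth h = V/A = 2.323e-08 / 2.749e-04 = 8.448e-05 m.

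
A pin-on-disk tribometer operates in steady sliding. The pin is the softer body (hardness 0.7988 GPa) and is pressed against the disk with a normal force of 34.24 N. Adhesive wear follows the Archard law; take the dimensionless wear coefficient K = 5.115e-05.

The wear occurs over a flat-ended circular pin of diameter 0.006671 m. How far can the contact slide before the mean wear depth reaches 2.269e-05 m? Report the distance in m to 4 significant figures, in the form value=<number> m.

value=361.7 m

The intermediates appear rounded — every step keeps full precision, and rounded just once: 4 significant digits.
Hardness H = 0.7988 GPa = 7.988e+08 Pa.
Contact area A = π·d²/4 = π·(0.006671 m)²/4 = 3.495e-05 m².
Collected in SI base units: W = 34.24 N, H = 7.988e+08 Pa, K = 5.115e-05.
Allowed volume V_lim = h_lim·A = 2.269e-05 · 3.495e-05 = 7.931e-10 m³.
Thus life L = V_lim·H/(K·W) = 7.931e-10 · 7.988e+08 / (5.115e-05 · 34.24) = 361.7 m.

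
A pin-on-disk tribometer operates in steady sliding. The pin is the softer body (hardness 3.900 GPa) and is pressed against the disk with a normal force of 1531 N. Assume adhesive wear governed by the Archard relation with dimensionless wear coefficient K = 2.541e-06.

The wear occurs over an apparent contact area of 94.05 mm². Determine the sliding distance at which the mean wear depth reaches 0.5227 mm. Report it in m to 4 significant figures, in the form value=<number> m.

The computation maintains exact precision — intermediates are displayed rounded; a lone final rounding: 4 significant digits.
Hardness H = 3.900 GPa = 3.900e+09 Pa.
Contact area A = 94.05 mm² = 9.405e-05 m².
Depth limit h_lim = 0.5227 mm = 5.227e-04 m.
Working in SI base units: W = 1531 N, H = 3.900e+09 Pa, K = 2.541e-06.
Limit volume V_lim = h_lim·A = 5.227e-04 · 9.405e-05 = 4.916e-08 m³.
Inverting, life L = V_lim·H/(K·W) = 4.916e-08 · 3.900e+09 / (2.541e-06 · 1531) = 4.928e+04 m.

value=4.928e+04 m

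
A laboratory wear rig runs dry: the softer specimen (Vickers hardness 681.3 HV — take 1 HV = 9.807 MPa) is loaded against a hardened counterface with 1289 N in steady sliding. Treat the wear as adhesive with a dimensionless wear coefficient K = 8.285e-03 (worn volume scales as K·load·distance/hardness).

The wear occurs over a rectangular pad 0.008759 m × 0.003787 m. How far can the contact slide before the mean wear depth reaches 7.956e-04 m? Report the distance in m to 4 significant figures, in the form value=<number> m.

The algebra holds full precision. Displayed values are rounded. Rounded once at the end, at 4 significant figures.
Hardness H = 681.3 HV × 9.807 MPa/HV = 6682 MPa = 6.682e+09 Pa.
Contact area A = 0.008759 m × 0.003787 m = 3.317e-05 m².
Collected in SI base units: W = 1289 N, H = 6.682e+09 Pa, K = 8.285e-03.
Volume at the limit: V_lim = h_lim·A = 7.956e-04 · 3.317e-05 = 2.639e-08 m³.
Inverting, life L = V_lim·H/(K·W) = 2.639e-08 · 6.682e+09 / (8.285e-03 · 1289) = 16.51 m.

value=16.51 m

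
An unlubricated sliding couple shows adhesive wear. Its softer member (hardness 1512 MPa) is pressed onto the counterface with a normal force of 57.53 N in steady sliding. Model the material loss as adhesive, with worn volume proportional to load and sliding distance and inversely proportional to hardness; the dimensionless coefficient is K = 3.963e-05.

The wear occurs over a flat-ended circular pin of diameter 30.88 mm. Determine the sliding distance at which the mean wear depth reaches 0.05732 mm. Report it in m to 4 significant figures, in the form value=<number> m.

Intermediates are shown rounded — all arithmetic maintains full precision. Rounded just once: four significant digits.
Convert: Hardness H = 1512 MPa = 1.512e+09 Pa.
Convert: Pin diameter d = 30.88 mm = 0.03088 m. Contact area A = π·d²/4 = π·(0.03088 m)²/4 = 7.489e-04 m².
Convert: Depth limit h_lim = 0.05732 mm = 5.732e-05 m.
In SI base units, W = 57.53 N, H = 1.512e+09 Pa, K = 3.963e-05.
Volume at the limit: V_lim = h_lim·A = 5.732e-05 · 7.489e-04 = 4.293e-08 m³.
Life L = V_lim·H/(K·W) = 4.293e-08 · 1.512e+09 / (3.963e-05 · 57.53) = 2.847e+04 m.

value=2.847e+04 m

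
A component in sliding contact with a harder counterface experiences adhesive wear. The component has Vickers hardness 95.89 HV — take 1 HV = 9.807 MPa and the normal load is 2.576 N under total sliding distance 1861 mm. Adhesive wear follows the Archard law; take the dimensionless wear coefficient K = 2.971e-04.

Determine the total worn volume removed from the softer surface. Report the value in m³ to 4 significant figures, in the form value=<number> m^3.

value=1.515e-12 m^3

Each operation maintains full precision; intermediates are shown rounded, and a single final rounding: 4 significant digits.
Convert: Path length L = 1861 mm = 1.861 m.
Convert: Hardness H = 95.89 HV × 9.807 MPa/HV = 940.4 MPa = 9.404e+08 Pa.
Expressed in SI base units: W = 2.576 N, H = 9.404e+08 Pa, K = 2.971e-04.
The Archard volume V = K·W·L/H = 2.971e-04 · 2.576 · 1.861 / 9.404e+08 = 1.515e-12 m³.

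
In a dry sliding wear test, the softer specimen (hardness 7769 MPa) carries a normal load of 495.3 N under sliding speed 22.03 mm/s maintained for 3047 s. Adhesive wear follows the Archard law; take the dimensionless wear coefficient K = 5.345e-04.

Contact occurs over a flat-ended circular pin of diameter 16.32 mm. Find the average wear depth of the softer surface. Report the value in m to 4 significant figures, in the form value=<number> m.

value=1.093e-05 m

Every step maintains exact precision — intermediate values are printed rounded. Rounded just once to 4 significant figures.
Convert: Sliding speed v = 22.03 mm/s = 0.02203 m/s. Distance L = v·t = 0.02203 m/s × 3047 s = 67.13 m.
Convert: Hardness H = 7769 MPa = 7.769e+09 Pa.
Convert: Pin diameter d = 16.32 mm = 0.01632 m. Contact area A = π·d²/4 = π·(0.01632 m)²/4 = 2.092e-04 m².
Collected in SI base units: W = 495.3 N, H = 7.769e+09 Pa, K = 5.345e-04.
Volume removed: V = K·W·L/H = 5.345e-04 · 495.3 · 67.13 / 7.769e+09 = 2.287e-09 m³.
Depth of wear h = V/A = 2.287e-09 / 2.092e-04 = 1.093e-05 m.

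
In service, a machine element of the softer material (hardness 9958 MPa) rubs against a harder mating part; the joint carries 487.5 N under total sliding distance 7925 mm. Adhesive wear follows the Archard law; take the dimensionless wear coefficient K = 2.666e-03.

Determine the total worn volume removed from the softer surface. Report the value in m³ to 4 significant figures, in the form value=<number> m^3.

value=1.034e-09 m^3

Intermediate values are shown rounded; every step maintains exact precision. Rounded once at the end, at four significant figures.
Path length L = 7925 mm = 7.925 m.
Hardness H = 9958 MPa = 9.958e+09 Pa.
In SI base units: W = 487.5 N, H = 9.958e+09 Pa, K = 2.666e-03.
Volume removed: V = K·W·L/H = 2.666e-03 · 487.5 · 7.925 / 9.958e+09 = 1.034e-09 m³.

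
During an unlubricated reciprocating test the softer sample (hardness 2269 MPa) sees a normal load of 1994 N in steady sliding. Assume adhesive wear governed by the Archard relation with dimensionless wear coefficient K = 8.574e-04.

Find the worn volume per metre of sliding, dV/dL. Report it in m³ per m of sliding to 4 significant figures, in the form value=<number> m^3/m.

value=7.535e-10 m^3/m

Intermediate values are printed rounded, and the algebra holds exact precision — one final rounding: four significant digits.
Convert: Hardness H = 2269 MPa = 2.269e+09 Pa.
SI base units throughout: W = 1994 N, H = 2.269e+09 Pa, K = 8.574e-04.
Rate of wear dV/dL = K·W/H (no L dependence): 8.574e-04 · 1994 / 2.269e+09 = 7.535e-10 m³/m.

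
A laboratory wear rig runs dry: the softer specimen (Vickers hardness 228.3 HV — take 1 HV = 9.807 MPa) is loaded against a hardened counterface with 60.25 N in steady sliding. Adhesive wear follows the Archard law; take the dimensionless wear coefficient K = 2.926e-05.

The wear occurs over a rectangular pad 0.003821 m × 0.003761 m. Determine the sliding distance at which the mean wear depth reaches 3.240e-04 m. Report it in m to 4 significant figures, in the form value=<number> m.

The intermediates appear rounded, and every step keeps full precision; one final rounding, at 4 significant digits.
Convert: Hardness H = 228.3 HV × 9.807 MPa/HV = 2239 MPa = 2.239e+09 Pa.
Convert: Contact area A = 0.003821 m × 0.003761 m = 1.437e-05 m².
SI base units throughout: W = 60.25 N, H = 2.239e+09 Pa, K = 2.926e-05.
Volume at the limit: V_lim = h_lim·A = 3.240e-04 · 1.437e-05 = 4.656e-09 m³.
Sliding life L = V_lim·H/(K·W) = 4.656e-09 · 2.239e+09 / (2.926e-05 · 60.25) = 5913 m.

value=5913 m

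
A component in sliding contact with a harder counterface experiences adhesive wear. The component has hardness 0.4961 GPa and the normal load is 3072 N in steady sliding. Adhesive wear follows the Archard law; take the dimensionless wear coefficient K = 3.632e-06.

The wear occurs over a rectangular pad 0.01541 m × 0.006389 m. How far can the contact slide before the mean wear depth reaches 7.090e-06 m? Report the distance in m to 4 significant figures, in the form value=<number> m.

value=31.04 m

Intermediate values appear rounded, and the computation maintains full float precision, and a single final rounding to four significant figures.
Hardness H = 0.4961 GPa = 4.961e+08 Pa.
Contact area A = 0.01541 m × 0.006389 m = 9.845e-05 m².
In SI base units, W = 3072 N, H = 4.961e+08 Pa, K = 3.632e-06.
Volume at the limit: V_lim = h_lim·A = 7.090e-06 · 9.845e-05 = 6.980e-10 m³.
So the life L = V_lim·H/(K·W) = 6.980e-10 · 4.961e+08 / (3.632e-06 · 3072) = 31.04 m.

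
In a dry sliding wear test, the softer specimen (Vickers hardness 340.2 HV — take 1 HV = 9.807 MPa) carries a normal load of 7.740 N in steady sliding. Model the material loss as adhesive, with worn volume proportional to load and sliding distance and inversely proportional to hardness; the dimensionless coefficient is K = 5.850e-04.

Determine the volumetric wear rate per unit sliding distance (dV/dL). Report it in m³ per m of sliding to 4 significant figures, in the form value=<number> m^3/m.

value=1.357e-12 m^3/m

The computation runs at full float precision, and intermediates appear rounded — one last rounding: 4 significant digits.
Hardness H = 340.2 HV × 9.807 MPa/HV = 3336 MPa = 3.336e+09 Pa.
Collected in SI base units: W = 7.740 N, H = 3.336e+09 Pa, K = 5.850e-04.
Volumetric rate dV/dL = K·W/H (independent of L): 5.850e-04 · 7.740 / 3.336e+09 = 1.357e-12 m³/m.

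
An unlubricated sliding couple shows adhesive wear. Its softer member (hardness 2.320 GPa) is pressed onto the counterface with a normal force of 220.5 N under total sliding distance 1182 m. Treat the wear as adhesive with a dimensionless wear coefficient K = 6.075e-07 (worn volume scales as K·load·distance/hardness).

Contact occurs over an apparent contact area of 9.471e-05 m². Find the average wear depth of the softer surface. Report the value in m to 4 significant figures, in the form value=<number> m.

All arithmetic maintains full float precision, and shown intermediates are rounded, and rounded once at the end to 4 significant figures.
Hardness H = 2.320 GPa = 2.320e+09 Pa.
Working in SI base units: W = 220.5 N, H = 2.320e+09 Pa, K = 6.075e-07.
By Archard's law, V = K·W·L/H = 6.075e-07 · 220.5 · 1182 / 2.320e+09 = 6.825e-11 m³.
Average depth h = V/A = 6.825e-11 / 9.471e-05 = 7.206e-07 m.

value=7.206e-07 m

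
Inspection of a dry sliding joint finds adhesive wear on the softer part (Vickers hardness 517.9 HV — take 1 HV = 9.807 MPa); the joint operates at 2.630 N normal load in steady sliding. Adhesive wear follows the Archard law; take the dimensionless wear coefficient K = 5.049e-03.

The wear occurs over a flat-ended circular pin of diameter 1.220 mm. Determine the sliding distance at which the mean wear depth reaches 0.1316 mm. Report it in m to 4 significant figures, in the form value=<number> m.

value=58.84 m

Intermediate values are shown rounded. The algebra keeps full float precision — rounded once at the end to 4 significant digits.
Convert: Hardness H = 517.9 HV × 9.807 MPa/HV = 5079 MPa = 5.079e+09 Pa.
Convert: Pin diameter d = 1.220 mm = 0.001220 m. Contact area A = π·d²/4 = π·(0.001220 m)²/4 = 1.169e-06 m².
Convert: Depth limit h_lim = 0.1316 mm = 1.316e-04 m.
Collected in SI base units: W = 2.630 N, H = 5.079e+09 Pa, K = 5.049e-03.
Wearable volume V_lim = h_lim·A = 1.316e-04 · 1.169e-06 = 1.538e-10 m³.
Sliding life L = V_lim·H/(K·W) = 1.538e-10 · 5.079e+09 / (5.049e-03 · 2.630) = 58.84 m.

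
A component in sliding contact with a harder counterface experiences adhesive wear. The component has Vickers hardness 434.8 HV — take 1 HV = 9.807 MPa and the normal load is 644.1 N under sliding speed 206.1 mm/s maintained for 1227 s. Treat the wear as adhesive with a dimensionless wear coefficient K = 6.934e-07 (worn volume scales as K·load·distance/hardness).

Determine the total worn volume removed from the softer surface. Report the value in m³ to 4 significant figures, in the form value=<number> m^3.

value=2.649e-11 m^3

All arithmetic maintains exact precision. The intermediates are shown rounded; a lone final rounding to 4 significant digits.
Sliding speed v = 206.1 mm/s = 0.2061 m/s. Sliding distance L = v·t = 0.2061 m/s × 1227 s = 252.9 m.
Hardness H = 434.8 HV × 9.807 MPa/HV = 4264 MPa = 4.264e+09 Pa.
In SI base units, W = 644.1 N, H = 4.264e+09 Pa, K = 6.934e-07.
Wear volume V = K·W·L/H = 6.934e-07 · 644.1 · 252.9 / 4.264e+09 = 2.649e-11 m³.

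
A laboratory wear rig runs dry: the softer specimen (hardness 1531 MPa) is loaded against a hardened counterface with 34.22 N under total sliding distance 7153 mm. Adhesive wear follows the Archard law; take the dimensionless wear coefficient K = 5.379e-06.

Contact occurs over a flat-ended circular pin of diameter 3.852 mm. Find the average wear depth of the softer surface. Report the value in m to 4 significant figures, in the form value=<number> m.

value=7.380e-08 m

Intermediates are printed rounded, and every step carries full precision; one last rounding to four significant figures.
Convert: Total distance L = 7153 mm = 7.153 m.
Convert: Hardness H = 1531 MPa = 1.531e+09 Pa.
Convert: Pin diameter d = 3.852 mm = 0.003852 m. Contact area A = π·d²/4 = π·(0.003852 m)²/4 = 1.165e-05 m².
Collected in SI base units: W = 34.22 N, H = 1.531e+09 Pa, K = 5.379e-06.
Apply Archard: V = K·W·L/H = 5.379e-06 · 34.22 · 7.153 / 1.531e+09 = 8.600e-13 m³.
Wear depth h = V/A = 8.600e-13 / 1.165e-05 = 7.380e-08 m.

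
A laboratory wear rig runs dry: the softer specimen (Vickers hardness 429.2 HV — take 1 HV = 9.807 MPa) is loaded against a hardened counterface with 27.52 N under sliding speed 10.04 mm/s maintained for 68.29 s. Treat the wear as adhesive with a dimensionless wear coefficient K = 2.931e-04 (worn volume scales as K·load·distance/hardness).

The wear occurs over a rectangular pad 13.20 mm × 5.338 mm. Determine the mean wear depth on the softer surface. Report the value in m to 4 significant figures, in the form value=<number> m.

value=1.865e-08 m

The intermediates are displayed rounded — the computation maintains full float precision; a lone final rounding: 4 significant digits.
Convert: Sliding speed v = 10.04 mm/s = 0.01004 m/s. Distance L = v·t = 0.01004 m/s × 68.29 s = 0.6856 m.
Convert: Hardness H = 429.2 HV × 9.807 MPa/HV = 4209 MPa = 4.209e+09 Pa.
Convert: Pad sides 13.20 mm × 5.338 mm = 0.01320 m × 0.005338 m. Contact area A = 0.01320 m × 0.005338 m = 7.046e-05 m².
As SI base values: W = 27.52 N, H = 4.209e+09 Pa, K = 2.931e-04.
The Archard volume V = K·W·L/H = 2.931e-04 · 27.52 · 0.6856 / 4.209e+09 = 1.314e-12 m³.
Mean depth h = V/A = 1.314e-12 / 7.046e-05 = 1.865e-08 m.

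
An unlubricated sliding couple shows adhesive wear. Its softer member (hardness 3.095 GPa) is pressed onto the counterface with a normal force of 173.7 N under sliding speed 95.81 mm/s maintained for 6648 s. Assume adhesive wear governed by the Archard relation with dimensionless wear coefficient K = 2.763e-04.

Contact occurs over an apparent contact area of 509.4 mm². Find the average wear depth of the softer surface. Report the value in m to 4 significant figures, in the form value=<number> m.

value=1.939e-05 m

Intermediates are shown rounded. Every step runs at full precision; one final rounding to 4 significant figures.
Sliding speed v = 95.81 mm/s = 0.09581 m/s. Total distance L = v·t = 0.09581 m/s × 6648 s = 636.9 m.
Hardness H = 3.095 GPa = 3.095e+09 Pa.
Contact area A = 509.4 mm² = 5.094e-04 m².
In SI base units: W = 173.7 N, H = 3.095e+09 Pa, K = 2.763e-04.
Archard volume V = K·W·L/H = 2.763e-04 · 173.7 · 636.9 / 3.095e+09 = 9.877e-09 m³.
Wear depth h = V/A = 9.877e-09 / 5.094e-04 = 1.939e-05 m.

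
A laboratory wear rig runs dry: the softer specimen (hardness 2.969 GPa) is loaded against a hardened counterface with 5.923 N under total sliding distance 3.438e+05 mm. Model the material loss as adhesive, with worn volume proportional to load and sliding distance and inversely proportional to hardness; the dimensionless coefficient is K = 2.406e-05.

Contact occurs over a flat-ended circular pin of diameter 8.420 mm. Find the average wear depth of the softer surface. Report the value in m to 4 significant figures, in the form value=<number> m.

value=2.964e-07 m

Each operation runs at full precision, and the intermediates appear rounded — one final rounding, at four significant figures.
Sliding distance L = 3.438e+05 mm = 343.8 m.
Hardness H = 2.969 GPa = 2.969e+09 Pa.
Pin diameter d = 8.420 mm = 0.008420 m. Contact area A = π·d²/4 = π·(0.008420 m)²/4 = 5.568e-05 m².
Working in SI base units: W = 5.923 N, H = 2.969e+09 Pa, K = 2.406e-05.
Wear volume V = K·W·L/H = 2.406e-05 · 5.923 · 343.8 / 2.969e+09 = 1.650e-11 m³.
Depth h = V/A = 1.650e-11 / 5.568e-05 = 2.964e-07 m.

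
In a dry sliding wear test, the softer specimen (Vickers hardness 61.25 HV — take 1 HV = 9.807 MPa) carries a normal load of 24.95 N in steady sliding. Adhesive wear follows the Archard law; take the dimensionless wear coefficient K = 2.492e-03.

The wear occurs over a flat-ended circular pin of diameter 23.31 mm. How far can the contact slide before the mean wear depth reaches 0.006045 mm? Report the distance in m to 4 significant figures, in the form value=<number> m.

Intermediate values are printed rounded, and all arithmetic keeps full precision — rounded just once: 4 significant figures.
Hardness H = 61.25 HV × 9.807 MPa/HV = 600.7 MPa = 6.007e+08 Pa.
Pin diameter d = 23.31 mm = 0.02331 m. Contact area A = π·d²/4 = π·(0.02331 m)²/4 = 4.268e-04 m².
Depth limit h_lim = 0.006045 mm = 6.045e-06 m.
Expressed in SI base units: W = 24.95 N, H = 6.007e+08 Pa, K = 2.492e-03.
Wearable volume V_lim = h_lim·A = 6.045e-06 · 4.268e-04 = 2.580e-09 m³.
So the life L = V_lim·H/(K·W) = 2.580e-09 · 6.007e+08 / (2.492e-03 · 24.95) = 24.92 m.

value=24.92 m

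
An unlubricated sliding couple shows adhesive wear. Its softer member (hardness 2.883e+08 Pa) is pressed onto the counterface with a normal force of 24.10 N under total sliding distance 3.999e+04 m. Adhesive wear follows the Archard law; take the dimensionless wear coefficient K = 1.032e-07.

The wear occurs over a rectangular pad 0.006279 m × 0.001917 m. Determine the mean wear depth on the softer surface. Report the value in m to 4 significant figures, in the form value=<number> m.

value=2.866e-05 m

All working math carries full float precision, and intermediates are shown rounded — a lone final rounding: four significant figures.
Contact area A = 0.006279 m × 0.001917 m = 1.204e-05 m².
In SI base units, W = 24.10 N, H = 2.883e+08 Pa, K = 1.032e-07.
Apply Archard: V = K·W·L/H = 1.032e-07 · 24.10 · 3.999e+04 / 2.883e+08 = 3.450e-10 m³.
Depth h = V/A = 3.450e-10 / 1.204e-05 = 2.866e-05 m.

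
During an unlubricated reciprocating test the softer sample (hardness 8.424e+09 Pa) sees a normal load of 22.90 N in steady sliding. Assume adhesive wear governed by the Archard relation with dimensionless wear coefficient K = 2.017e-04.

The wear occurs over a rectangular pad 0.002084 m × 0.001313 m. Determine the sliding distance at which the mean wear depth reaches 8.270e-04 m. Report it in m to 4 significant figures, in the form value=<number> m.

value=4127 m

Intermediate values are printed rounded, and every step maintains full float precision — a single final rounding, at 4 significant digits.
Convert: Contact area A = 0.002084 m × 0.001313 m = 2.736e-06 m².
Collected in SI base units: W = 22.90 N, H = 8.424e+09 Pa, K = 2.017e-04.
Wearable volume V_lim = h_lim·A = 8.270e-04 · 2.736e-06 = 2.263e-09 m³.
Life L = V_lim·H/(K·W) = 2.263e-09 · 8.424e+09 / (2.017e-04 · 22.90) = 4127 m.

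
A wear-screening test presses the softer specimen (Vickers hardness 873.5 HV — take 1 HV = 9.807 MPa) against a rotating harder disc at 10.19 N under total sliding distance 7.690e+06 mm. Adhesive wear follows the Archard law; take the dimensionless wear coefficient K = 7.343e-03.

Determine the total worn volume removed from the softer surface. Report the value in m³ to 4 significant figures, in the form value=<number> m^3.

value=6.717e-08 m^3

The computation runs at full precision — intermediates are shown rounded, and one last rounding to four significant figures.
Distance L = 7.690e+06 mm = 7690 m.
Hardness H = 873.5 HV × 9.807 MPa/HV = 8566 MPa = 8.566e+09 Pa.
As SI base values: W = 10.19 N, H = 8.566e+09 Pa, K = 7.343e-03.
By Archard's law, V = K·W·L/H = 7.343e-03 · 10.19 · 7690 / 8.566e+09 = 6.717e-08 m³.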